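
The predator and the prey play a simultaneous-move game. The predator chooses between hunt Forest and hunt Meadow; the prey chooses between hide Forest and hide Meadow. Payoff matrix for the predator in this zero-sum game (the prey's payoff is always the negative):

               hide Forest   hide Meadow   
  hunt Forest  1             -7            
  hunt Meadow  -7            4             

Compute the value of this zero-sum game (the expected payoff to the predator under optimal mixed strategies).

v = -45/19

For the predator to be willing to mix, the predator must be indifferent between hunt Forest and hunt Meadow, which pins down the prey's mix.
  the predator's payoff from hunt Forest: q·1 + (1−q)·(-7) = 8q - 7
  the predator's payoff from hunt Meadow: q·(-7) + (1−q)·4 = -11q + 4
  8q - 7 = -11q + 4  ⇒  19q = 11  ⇒  q = 11/19.
The value is the predator's expected payoff against this mix (using hunt Forest): (11/19)·1 + (8/19)·(-7) = -45/19.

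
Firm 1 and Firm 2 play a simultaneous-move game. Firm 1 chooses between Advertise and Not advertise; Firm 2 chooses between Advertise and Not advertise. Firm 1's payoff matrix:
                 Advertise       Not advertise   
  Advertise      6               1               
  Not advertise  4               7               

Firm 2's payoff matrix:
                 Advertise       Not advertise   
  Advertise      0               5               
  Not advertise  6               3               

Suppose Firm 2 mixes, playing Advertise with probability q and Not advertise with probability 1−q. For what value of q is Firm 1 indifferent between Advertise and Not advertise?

q = 3/4

In a mixed equilibrium Firm 1 is indifferent between Advertise and Not advertise; this condition fixes q.
  Firm 1's payoff from Advertise: q·6 + (1−q)·1 = 5q + 1
  Firm 1's payoff from Not advertise: q·4 + (1−q)·7 = -3q + 7
  5q + 1 = -3q + 7  ⇒  8q = 6  ⇒  q = 3/4.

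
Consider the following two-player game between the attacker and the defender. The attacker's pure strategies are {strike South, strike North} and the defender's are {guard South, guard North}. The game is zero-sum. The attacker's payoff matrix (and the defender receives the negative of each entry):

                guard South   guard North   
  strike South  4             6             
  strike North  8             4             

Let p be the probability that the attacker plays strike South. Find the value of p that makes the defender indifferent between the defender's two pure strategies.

p = 2/3

In a mixed equilibrium the defender is indifferent between guard South and guard North; this condition fixes p.
  the defender's payoff to guard South: p·(-4) + (1−p)·(-8) = 4p - 8
  the defender's payoff to guard North: p·(-6) + (1−p)·(-4) = -2p - 4
  4p - 8 = -2p - 4  ⇒  6p = 4  ⇒  p = 2/3.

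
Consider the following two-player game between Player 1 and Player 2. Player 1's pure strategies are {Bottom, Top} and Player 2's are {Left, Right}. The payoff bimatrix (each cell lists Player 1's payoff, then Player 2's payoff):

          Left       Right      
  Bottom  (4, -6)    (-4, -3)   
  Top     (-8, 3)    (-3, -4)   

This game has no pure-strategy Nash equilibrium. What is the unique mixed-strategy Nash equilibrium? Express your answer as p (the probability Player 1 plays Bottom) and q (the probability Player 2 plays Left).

p = 7/10, q = 1/13

Player 1's mix must leave Player 2 indifferent between Left and Right.
  Player 2's payoff to Left: p·(-6) + (1−p)·3 = -9p + 3
  Player 2's payoff to Right: p·(-3) + (1−p)·(-4) = p - 4
  -9p + 3 = p - 4  ⇒  -10p = -7  ⇒  p = 7/10.
Player 1's indifference between Bottom and Top determines Player 2's mixing probability q:
  Player 1's payoff from Bottom: q·4 + (1−q)·(-4) = 8q - 4
  Player 1's payoff from Top: q·(-8) + (1−q)·(-3) = -5q - 3
  8q - 4 = -5q - 3  ⇒  13q = 1  ⇒  q = 1/13.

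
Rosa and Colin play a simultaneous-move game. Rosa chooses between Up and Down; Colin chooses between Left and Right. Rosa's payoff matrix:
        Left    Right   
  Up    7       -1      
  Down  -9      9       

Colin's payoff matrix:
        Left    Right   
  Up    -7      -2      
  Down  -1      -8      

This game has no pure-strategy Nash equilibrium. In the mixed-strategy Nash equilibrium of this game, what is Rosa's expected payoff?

27/13

Colin's mix must leave Rosa indifferent between Up and Down.
  Rosa's payoff to Up: q·7 + (1−q)·(-1) = 8q - 1
  Rosa's payoff to Down: q·(-9) + (1−q)·9 = -18q + 9
  8q - 1 = -18q + 9  ⇒  26q = 10  ⇒  q = 5/13.
At equilibrium Rosa is indifferent across rows, so Rosa's payoff equals the payoff from Up: (5/13)·7 + (8/13)·(-1) = 27/13.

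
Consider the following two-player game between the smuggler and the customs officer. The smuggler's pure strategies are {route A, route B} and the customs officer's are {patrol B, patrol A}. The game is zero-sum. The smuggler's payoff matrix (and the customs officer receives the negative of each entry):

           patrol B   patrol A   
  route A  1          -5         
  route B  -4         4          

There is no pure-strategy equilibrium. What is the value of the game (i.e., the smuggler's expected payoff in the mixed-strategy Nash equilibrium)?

v = -8/7

The smuggler's indifference between route A and route B determines the customs officer's mixing probability q:
  the smuggler's expected payoff from route A: q·1 + (1−q)·(-5) = 6q - 5
  the smuggler's expected payoff from route B: q·(-4) + (1−q)·4 = -8q + 4
  6q - 5 = -8q + 4  ⇒  14q = 9  ⇒  q = 9/14.
The value is the smuggler's expected payoff against this mix (using route A): (9/14)·1 + (5/14)·(-5) = -8/7.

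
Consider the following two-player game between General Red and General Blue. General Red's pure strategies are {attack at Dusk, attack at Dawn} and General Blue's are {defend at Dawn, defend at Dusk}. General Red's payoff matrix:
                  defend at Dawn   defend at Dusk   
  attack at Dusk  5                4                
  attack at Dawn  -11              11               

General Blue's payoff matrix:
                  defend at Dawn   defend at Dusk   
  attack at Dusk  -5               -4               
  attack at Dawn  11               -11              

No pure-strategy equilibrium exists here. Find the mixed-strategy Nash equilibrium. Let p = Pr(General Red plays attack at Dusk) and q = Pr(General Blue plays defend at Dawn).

p = 22/23, q = 7/23

General Red's mix must leave General Blue indifferent between defend at Dawn and defend at Dusk.
  General Blue's payoff from defend at Dawn: p·(-5) + (1−p)·11 = -16p + 11
  General Blue's payoff from defend at Dusk: p·(-4) + (1−p)·(-11) = 7p - 11
  -16p + 11 = 7p - 11  ⇒  -23p = -22  ⇒  p = 22/23.
For General Red to be willing to mix, General Red must be indifferent between attack at Dusk and attack at Dawn, which pins down General Blue's mix.
  General Red's expected payoff from attack at Dusk: q·5 + (1−q)·4 = q + 4
  General Red's expected payoff from attack at Dawn: q·(-11) + (1−q)·11 = -22q + 11
  q + 4 = -22q + 11  ⇒  23q = 7  ⇒  q = 7/23.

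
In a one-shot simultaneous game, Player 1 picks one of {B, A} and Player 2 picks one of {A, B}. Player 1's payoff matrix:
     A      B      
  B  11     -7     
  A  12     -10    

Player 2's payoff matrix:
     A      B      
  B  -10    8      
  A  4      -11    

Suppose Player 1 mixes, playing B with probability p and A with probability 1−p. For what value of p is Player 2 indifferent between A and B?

p = 5/11

Player 1's mix must leave Player 2 indifferent between A and B.
  Player 2's payoff from A: p·(-10) + (1−p)·4 = -14p + 4
  Player 2's payoff from B: p·8 + (1−p)·(-11) = 19p - 11
  -14p + 4 = 19p - 11  ⇒  -33p = -15  ⇒  p = 5/11.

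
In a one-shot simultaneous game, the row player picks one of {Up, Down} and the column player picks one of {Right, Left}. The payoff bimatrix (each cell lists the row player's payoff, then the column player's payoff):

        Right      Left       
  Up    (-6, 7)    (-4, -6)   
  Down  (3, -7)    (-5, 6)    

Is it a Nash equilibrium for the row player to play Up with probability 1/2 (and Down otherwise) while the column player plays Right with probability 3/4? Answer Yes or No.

Given the column player's mix q = 3/4, the row player's payoff from Up is -11/2 but from Down is 1. The row player strictly prefers Down, so the row player would not mix.
So the proposed profile is not a Nash equilibrium.

No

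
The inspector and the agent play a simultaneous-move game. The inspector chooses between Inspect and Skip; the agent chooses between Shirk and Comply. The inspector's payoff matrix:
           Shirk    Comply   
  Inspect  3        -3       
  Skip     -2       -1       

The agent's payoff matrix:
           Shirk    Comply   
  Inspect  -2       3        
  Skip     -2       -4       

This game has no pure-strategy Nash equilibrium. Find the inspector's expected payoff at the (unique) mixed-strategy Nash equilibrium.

-9/7

In a mixed equilibrium the inspector is indifferent between Inspect and Skip; this condition fixes q.
  the inspector's payoff from Inspect: q·3 + (1−q)·(-3) = 6q - 3
  the inspector's payoff from Skip: q·(-2) + (1−q)·(-1) = -q - 1
  6q - 3 = -q - 1  ⇒  7q = 2  ⇒  q = 2/7.
At equilibrium the inspector is indifferent across rows, so the inspector's payoff equals the payoff from Inspect: (2/7)·3 + (5/7)·(-3) = -9/7.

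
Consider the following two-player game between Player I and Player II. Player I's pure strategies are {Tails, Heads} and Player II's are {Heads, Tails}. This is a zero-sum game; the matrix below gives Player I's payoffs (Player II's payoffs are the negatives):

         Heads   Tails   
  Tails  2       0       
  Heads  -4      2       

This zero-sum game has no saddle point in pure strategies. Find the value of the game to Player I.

Player II's mix must leave Player I indifferent between Tails and Heads.
  Player I's payoff to Tails: q·2 + (1−q)·0 = 2q
  Player I's payoff to Heads: q·(-4) + (1−q)·2 = -6q + 2
  2q = -6q + 2  ⇒  8q = 2  ⇒  q = 1/4.
The value is Player I's expected payoff against this mix (using Tails): (1/4)·2 + (3/4)·0 = 1/2.

v = 1/2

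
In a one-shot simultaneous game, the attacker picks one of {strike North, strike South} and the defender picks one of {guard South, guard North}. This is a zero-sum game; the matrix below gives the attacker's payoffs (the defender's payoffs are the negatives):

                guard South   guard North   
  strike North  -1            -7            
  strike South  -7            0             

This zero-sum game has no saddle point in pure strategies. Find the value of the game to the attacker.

v = -49/13

The defender's mix must leave the attacker indifferent between strike North and strike South.
  the attacker's payoff to strike North: q·(-1) + (1−q)·(-7) = 6q - 7
  the attacker's payoff to strike South: q·(-7) + (1−q)·0 = -7q
  6q - 7 = -7q  ⇒  13q = 7  ⇒  q = 7/13.
The value is the attacker's expected payoff against this mix (using strike North): (7/13)·(-1) + (6/13)·(-7) = -49/13.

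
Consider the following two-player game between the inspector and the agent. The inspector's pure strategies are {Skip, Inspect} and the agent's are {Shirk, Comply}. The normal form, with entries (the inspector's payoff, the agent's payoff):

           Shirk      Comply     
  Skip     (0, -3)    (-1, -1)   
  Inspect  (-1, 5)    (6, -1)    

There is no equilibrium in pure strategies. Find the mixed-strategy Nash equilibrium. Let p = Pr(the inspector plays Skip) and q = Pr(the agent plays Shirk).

Set the agent's expected payoff from Shirk equal to that from Comply:
  the agent's expected payoff from Shirk: p·(-3) + (1−p)·5 = -8p + 5
  the agent's expected payoff from Comply: p·(-1) + (1−p)·(-1) = -1
  -8p + 5 = -1  ⇒  -8p = -6  ⇒  p = 3/4.
The agent's mix must leave the inspector indifferent between Skip and Inspect.
  the inspector's expected payoff from Skip: q·0 + (1−q)·(-1) = q - 1
  the inspector's expected payoff from Inspect: q·(-1) + (1−q)·6 = -7q + 6
  q - 1 = -7q + 6  ⇒  8q = 7  ⇒  q = 7/8.

p = 3/4, q = 7/8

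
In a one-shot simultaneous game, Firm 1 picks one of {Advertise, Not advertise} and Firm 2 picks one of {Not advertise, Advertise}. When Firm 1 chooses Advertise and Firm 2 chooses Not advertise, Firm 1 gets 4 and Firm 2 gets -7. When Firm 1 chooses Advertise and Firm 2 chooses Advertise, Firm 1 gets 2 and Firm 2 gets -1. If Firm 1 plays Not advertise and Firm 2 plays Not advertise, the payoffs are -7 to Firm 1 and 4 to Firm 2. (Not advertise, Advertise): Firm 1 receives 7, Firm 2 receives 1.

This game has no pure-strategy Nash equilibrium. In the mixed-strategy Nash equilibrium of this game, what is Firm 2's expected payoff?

Set Firm 2's expected payoff from Not advertise equal to that from Advertise:
  Firm 2's payoff from Not advertise: p·(-7) + (1−p)·4 = -11p + 4
  Firm 2's payoff from Advertise: p·(-1) + (1−p)·1 = -2p + 1
  -11p + 4 = -2p + 1  ⇒  -9p = -3  ⇒  p = 1/3.
At equilibrium Firm 2 is indifferent across columns, so Firm 2's payoff equals the payoff from Not advertise: (1/3)·(-7) + (2/3)·4 = 1/3.

1/3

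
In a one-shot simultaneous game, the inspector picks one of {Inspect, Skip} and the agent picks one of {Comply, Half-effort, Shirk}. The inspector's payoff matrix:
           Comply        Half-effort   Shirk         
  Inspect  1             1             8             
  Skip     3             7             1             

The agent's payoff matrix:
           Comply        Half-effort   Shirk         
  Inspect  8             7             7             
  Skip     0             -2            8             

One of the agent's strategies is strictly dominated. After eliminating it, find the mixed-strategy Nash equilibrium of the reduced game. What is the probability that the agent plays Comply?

q = 7/9

The agent's strategy Half-effort is strictly dominated by Comply: 8 > 7 and 0 > -2. Eliminate Half-effort.
The agent's mix must leave the inspector indifferent between Inspect and Skip.
  the inspector's expected payoff from Inspect: q·1 + (1−q)·8 = -7q + 8
  the inspector's expected payoff from Skip: q·3 + (1−q)·1 = 2q + 1
  -7q + 8 = 2q + 1  ⇒  -9q = -7  ⇒  q = 7/9.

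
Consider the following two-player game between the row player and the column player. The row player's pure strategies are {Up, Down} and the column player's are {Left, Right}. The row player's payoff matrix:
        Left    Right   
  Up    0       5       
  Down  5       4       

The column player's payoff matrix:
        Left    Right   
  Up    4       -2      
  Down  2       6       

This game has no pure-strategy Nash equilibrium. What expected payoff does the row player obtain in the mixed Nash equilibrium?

In a mixed equilibrium the row player is indifferent between Up and Down; this condition fixes q.
  the row player's payoff to Up: q·0 + (1−q)·5 = -5q + 5
  the row player's payoff to Down: q·5 + (1−q)·4 = q + 4
  -5q + 5 = q + 4  ⇒  -6q = -1  ⇒  q = 1/6.
At equilibrium the row player is indifferent across rows, so the row player's payoff equals the payoff from Up: (1/6)·0 + (5/6)·5 = 25/6.

25/6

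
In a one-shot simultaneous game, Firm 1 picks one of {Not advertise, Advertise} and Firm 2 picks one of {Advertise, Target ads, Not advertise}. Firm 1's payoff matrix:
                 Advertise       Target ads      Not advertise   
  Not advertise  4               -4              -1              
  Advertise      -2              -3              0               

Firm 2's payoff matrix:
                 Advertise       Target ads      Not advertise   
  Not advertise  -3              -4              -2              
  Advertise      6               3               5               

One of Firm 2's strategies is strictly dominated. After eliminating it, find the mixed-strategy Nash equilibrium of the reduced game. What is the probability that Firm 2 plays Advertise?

Firm 2's strategy Target ads is strictly dominated by Not advertise: -2 > -4 and 5 > 3. Eliminate Target ads.
For Firm 1 to be willing to mix, Firm 1 must be indifferent between Not advertise and Advertise, which pins down Firm 2's mix.
  Firm 1's expected payoff from Not advertise: q·4 + (1−q)·(-1) = 5q - 1
  Firm 1's expected payoff from Advertise: q·(-2) + (1−q)·0 = -2q
  5q - 1 = -2q  ⇒  7q = 1  ⇒  q = 1/7.

q = 1/7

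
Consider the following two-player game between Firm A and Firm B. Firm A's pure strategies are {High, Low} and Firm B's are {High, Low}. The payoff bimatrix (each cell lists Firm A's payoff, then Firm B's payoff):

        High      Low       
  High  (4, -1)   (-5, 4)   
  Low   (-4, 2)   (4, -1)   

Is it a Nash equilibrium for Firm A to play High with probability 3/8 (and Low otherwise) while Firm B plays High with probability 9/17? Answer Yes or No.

Yes

Check Firm B's indifference given Firm A's mix p = 3/8:
  payoff from High = 7/8; payoff from Low = 7/8 — equal.
Check Firm A's indifference given Firm B's mix q = 9/17:
  payoff from High = -4/17; payoff from Low = -4/17 — equal.
Both players are indifferent, so neither can profitably deviate.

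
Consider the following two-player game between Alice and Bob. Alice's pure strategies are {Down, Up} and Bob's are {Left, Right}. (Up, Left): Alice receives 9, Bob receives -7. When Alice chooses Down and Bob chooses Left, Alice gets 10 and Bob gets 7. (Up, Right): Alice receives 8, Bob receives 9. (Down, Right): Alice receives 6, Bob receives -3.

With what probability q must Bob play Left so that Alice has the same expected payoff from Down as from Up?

q = 2/3

In a mixed equilibrium Alice is indifferent between Down and Up; this condition fixes q.
  Alice's payoff to Down: q·10 + (1−q)·6 = 4q + 6
  Alice's payoff to Up: q·9 + (1−q)·8 = q + 8
  4q + 6 = q + 8  ⇒  3q = 2  ⇒  q = 2/3.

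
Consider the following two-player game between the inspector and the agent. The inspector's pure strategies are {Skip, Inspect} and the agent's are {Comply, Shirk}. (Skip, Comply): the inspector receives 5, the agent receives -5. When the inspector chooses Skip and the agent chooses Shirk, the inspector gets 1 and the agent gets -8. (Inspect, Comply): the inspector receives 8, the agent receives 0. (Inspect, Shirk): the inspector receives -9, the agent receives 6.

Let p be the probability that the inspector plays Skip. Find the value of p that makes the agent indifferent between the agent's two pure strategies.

For the agent to be willing to mix, the agent must be indifferent between Comply and Shirk, which pins down the inspector's mix.
  the agent's payoff to Comply: p·(-5) + (1−p)·0 = -5p
  the agent's payoff to Shirk: p·(-8) + (1−p)·6 = -14p + 6
  -5p = -14p + 6  ⇒  9p = 6  ⇒  p = 2/3.

p = 2/3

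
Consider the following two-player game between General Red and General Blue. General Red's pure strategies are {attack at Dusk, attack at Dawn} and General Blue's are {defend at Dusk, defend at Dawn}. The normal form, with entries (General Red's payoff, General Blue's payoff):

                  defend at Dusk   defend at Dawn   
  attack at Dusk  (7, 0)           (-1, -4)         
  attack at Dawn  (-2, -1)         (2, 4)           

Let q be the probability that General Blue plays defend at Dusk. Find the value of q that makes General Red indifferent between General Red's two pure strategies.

q = 1/4

For General Red to be willing to mix, General Red must be indifferent between attack at Dusk and attack at Dawn, which pins down General Blue's mix.
  General Red's payoff from attack at Dusk: q·7 + (1−q)·(-1) = 8q - 1
  General Red's payoff from attack at Dawn: q·(-2) + (1−q)·2 = -4q + 2
  8q - 1 = -4q + 2  ⇒  12q = 3  ⇒  q = 1/4.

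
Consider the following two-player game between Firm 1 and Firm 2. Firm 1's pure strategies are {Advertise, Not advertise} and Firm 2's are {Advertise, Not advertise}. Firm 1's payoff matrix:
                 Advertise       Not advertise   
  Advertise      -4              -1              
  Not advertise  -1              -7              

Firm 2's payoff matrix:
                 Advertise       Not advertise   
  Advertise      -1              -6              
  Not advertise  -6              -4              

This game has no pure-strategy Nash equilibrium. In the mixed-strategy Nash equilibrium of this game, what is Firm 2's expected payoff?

For Firm 2 to be willing to mix, Firm 2 must be indifferent between Advertise and Not advertise, which pins down Firm 1's mix.
  Firm 2's payoff to Advertise: p·(-1) + (1−p)·(-6) = 5p - 6
  Firm 2's payoff to Not advertise: p·(-6) + (1−p)·(-4) = -2p - 4
  5p - 6 = -2p - 4  ⇒  7p = 2  ⇒  p = 2/7.
At equilibrium Firm 2 is indifferent across columns, so Firm 2's payoff equals the payoff from Advertise: (2/7)·(-1) + (5/7)·(-6) = -32/7.

-32/7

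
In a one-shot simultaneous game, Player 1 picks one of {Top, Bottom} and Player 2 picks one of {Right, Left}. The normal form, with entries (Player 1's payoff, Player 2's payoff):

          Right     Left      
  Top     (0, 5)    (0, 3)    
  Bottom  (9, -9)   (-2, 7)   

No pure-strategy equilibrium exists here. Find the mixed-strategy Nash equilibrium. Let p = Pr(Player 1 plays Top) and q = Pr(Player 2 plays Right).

p = 8/9, q = 2/11

For Player 2 to be willing to mix, Player 2 must be indifferent between Right and Left, which pins down Player 1's mix.
  Player 2's payoff to Right: p·5 + (1−p)·(-9) = 14p - 9
  Player 2's payoff to Left: p·3 + (1−p)·7 = -4p + 7
  14p - 9 = -4p + 7  ⇒  18p = 16  ⇒  p = 8/9.
Set Player 1's expected payoff from Top equal to that from Bottom:
  Player 1's expected payoff from Top: q·0 + (1−q)·0 = 0
  Player 1's expected payoff from Bottom: q·9 + (1−q)·(-2) = 11q - 2
  0 = 11q - 2  ⇒  -11q = -2  ⇒  q = 2/11.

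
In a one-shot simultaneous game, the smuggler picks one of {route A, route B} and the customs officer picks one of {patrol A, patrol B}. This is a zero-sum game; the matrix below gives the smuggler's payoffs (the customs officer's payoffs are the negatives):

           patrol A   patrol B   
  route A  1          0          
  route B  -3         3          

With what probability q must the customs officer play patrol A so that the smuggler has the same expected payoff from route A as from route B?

q = 3/7

The customs officer's mix must leave the smuggler indifferent between route A and route B.
  the smuggler's expected payoff from route A: q·1 + (1−q)·0 = q
  the smuggler's expected payoff from route B: q·(-3) + (1−q)·3 = -6q + 3
  q = -6q + 3  ⇒  7q = 3  ⇒  q = 3/7.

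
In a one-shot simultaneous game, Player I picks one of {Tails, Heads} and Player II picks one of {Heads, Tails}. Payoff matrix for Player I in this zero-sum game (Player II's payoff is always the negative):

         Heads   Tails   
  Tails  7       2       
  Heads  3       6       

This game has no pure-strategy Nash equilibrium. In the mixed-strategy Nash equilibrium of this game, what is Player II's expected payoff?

-9/2

For Player II to be willing to mix, Player II must be indifferent between Heads and Tails, which pins down Player I's mix.
  Player II's payoff to Heads: p·(-7) + (1−p)·(-3) = -4p - 3
  Player II's payoff to Tails: p·(-2) + (1−p)·(-6) = 4p - 6
  -4p - 3 = 4p - 6  ⇒  -8p = -3  ⇒  p = 3/8.
At equilibrium Player II is indifferent across columns, so Player II's payoff equals the payoff from Heads: (3/8)·(-7) + (5/8)·(-3) = -9/2.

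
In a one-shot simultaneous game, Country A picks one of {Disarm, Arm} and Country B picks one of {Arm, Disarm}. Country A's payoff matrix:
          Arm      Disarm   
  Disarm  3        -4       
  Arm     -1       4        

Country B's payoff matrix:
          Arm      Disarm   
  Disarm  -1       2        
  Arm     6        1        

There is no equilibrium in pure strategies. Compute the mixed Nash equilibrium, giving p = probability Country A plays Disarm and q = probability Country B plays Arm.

p = 5/8, q = 2/3

Country A's mix must leave Country B indifferent between Arm and Disarm.
  Country B's payoff to Arm: p·(-1) + (1−p)·6 = -7p + 6
  Country B's payoff to Disarm: p·2 + (1−p)·1 = p + 1
  -7p + 6 = p + 1  ⇒  -8p = -5  ⇒  p = 5/8.
For Country A to be willing to mix, Country A must be indifferent between Disarm and Arm, which pins down Country B's mix.
  Country A's payoff from Disarm: q·3 + (1−q)·(-4) = 7q - 4
  Country A's payoff from Arm: q·(-1) + (1−q)·4 = -5q + 4
  7q - 4 = -5q + 4  ⇒  12q = 8  ⇒  q = 2/3.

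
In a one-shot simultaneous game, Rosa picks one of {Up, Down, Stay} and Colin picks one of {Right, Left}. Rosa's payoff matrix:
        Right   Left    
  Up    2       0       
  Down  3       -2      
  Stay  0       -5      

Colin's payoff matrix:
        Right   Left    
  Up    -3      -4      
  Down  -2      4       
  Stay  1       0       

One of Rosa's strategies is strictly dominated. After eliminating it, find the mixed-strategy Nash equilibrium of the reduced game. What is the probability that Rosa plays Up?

Rosa's strategy Stay is strictly dominated by Down: 3 > 0 and -2 > -5. Eliminate Stay.
Colin's indifference between Right and Left determines Rosa's mixing probability p:
  Colin's payoff to Right: p·(-3) + (1−p)·(-2) = -p - 2
  Colin's payoff to Left: p·(-4) + (1−p)·4 = -8p + 4
  -p - 2 = -8p + 4  ⇒  7p = 6  ⇒  p = 6/7.

p = 6/7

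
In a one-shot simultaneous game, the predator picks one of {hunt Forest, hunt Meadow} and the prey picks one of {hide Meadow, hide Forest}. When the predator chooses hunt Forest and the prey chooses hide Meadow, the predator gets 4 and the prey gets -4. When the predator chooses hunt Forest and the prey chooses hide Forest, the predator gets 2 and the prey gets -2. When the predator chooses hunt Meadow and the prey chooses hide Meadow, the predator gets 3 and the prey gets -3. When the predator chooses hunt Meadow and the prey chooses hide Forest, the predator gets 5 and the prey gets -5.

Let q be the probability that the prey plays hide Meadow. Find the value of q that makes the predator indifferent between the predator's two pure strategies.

q = 3/4

In a mixed equilibrium the predator is indifferent between hunt Forest and hunt Meadow; this condition fixes q.
  the predator's payoff to hunt Forest: q·4 + (1−q)·2 = 2q + 2
  the predator's payoff to hunt Meadow: q·3 + (1−q)·5 = -2q + 5
  2q + 2 = -2q + 5  ⇒  4q = 3  ⇒  q = 3/4.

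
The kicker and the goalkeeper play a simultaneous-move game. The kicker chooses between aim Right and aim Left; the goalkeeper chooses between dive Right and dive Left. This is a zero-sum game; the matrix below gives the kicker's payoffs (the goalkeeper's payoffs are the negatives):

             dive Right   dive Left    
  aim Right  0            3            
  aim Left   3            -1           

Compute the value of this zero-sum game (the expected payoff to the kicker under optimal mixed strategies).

The goalkeeper's mix must leave the kicker indifferent between aim Right and aim Left.
  the kicker's expected payoff from aim Right: q·0 + (1−q)·3 = -3q + 3
  the kicker's expected payoff from aim Left: q·3 + (1−q)·(-1) = 4q - 1
  -3q + 3 = 4q - 1  ⇒  -7q = -4  ⇒  q = 4/7.
The value is the kicker's expected payoff against this mix (using aim Right): (4/7)·0 + (3/7)·3 = 9/7.

v = 9/7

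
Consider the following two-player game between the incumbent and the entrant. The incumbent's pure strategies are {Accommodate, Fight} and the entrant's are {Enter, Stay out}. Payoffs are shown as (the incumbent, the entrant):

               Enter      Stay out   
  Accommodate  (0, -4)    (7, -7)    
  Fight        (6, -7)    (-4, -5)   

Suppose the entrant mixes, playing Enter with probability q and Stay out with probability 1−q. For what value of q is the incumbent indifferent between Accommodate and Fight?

In a mixed equilibrium the incumbent is indifferent between Accommodate and Fight; this condition fixes q.
  the incumbent's payoff from Accommodate: q·0 + (1−q)·7 = -7q + 7
  the incumbent's payoff from Fight: q·6 + (1−q)·(-4) = 10q - 4
  -7q + 7 = 10q - 4  ⇒  -17q = -11  ⇒  q = 11/17.

q = 11/17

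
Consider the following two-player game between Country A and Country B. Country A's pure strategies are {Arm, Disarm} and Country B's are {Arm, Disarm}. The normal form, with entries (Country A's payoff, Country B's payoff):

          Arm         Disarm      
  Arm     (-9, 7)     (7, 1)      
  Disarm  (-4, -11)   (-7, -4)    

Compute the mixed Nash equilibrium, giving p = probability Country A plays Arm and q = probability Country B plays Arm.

In a mixed equilibrium Country B is indifferent between Arm and Disarm; this condition fixes p.
  Country B's expected payoff from Arm: p·7 + (1−p)·(-11) = 18p - 11
  Country B's expected payoff from Disarm: p·1 + (1−p)·(-4) = 5p - 4
  18p - 11 = 5p - 4  ⇒  13p = 7  ⇒  p = 7/13.
In a mixed equilibrium Country A is indifferent between Arm and Disarm; this condition fixes q.
  Country A's payoff from Arm: q·(-9) + (1−q)·7 = -16q + 7
  Country A's payoff from Disarm: q·(-4) + (1−q)·(-7) = 3q - 7
  -16q + 7 = 3q - 7  ⇒  -19q = -14  ⇒  q = 14/19.

p = 7/13, q = 14/19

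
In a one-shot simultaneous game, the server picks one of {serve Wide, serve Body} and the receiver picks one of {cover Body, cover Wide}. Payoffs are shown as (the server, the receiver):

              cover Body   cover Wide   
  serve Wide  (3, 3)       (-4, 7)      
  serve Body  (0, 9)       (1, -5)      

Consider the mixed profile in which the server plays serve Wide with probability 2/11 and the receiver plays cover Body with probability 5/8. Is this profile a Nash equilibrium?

No

Given the server's mix p = 2/11, the receiver's payoff from cover Body is 87/11 but from cover Wide is -31/11. The receiver strictly prefers cover Body, so the receiver would not mix.
So the proposed profile is not a Nash equilibrium.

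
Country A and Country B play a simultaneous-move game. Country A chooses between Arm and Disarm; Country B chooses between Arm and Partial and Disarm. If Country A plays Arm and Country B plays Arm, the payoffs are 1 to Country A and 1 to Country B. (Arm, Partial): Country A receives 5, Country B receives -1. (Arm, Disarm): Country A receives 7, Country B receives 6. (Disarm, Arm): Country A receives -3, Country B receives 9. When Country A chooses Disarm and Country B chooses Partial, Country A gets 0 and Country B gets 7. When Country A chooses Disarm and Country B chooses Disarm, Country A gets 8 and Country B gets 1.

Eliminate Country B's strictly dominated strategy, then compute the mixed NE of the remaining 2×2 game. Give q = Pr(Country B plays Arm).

q = 1/5

Country B's strategy Partial is strictly dominated by Arm: 1 > -1 and 9 > 7. Eliminate Partial.
Country A's indifference between Arm and Disarm determines Country B's mixing probability q:
  Country A's expected payoff from Arm: q·1 + (1−q)·7 = -6q + 7
  Country A's expected payoff from Disarm: q·(-3) + (1−q)·8 = -11q + 8
  -6q + 7 = -11q + 8  ⇒  5q = 1  ⇒  q = 1/5.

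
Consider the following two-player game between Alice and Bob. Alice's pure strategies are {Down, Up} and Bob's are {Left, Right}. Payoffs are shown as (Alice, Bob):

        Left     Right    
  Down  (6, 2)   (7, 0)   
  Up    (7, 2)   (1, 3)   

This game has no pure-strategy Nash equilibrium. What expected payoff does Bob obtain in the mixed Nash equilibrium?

Bob's indifference between Left and Right determines Alice's mixing probability p:
  Bob's payoff to Left: p·2 + (1−p)·2 = 2
  Bob's payoff to Right: p·0 + (1−p)·3 = -3p + 3
  2 = -3p + 3  ⇒  3p = 1  ⇒  p = 1/3.
At equilibrium Bob is indifferent across columns, so Bob's payoff equals the payoff from Left: (1/3)·2 + (2/3)·2 = 2.

2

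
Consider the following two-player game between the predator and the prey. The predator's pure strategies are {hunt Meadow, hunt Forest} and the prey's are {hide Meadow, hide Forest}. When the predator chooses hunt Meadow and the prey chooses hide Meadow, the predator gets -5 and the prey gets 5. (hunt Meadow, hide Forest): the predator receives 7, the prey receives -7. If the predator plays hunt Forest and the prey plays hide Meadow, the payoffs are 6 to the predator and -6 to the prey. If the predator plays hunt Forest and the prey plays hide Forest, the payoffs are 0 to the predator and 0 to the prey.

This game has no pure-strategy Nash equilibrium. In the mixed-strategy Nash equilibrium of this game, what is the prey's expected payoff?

The predator's mix must leave the prey indifferent between hide Meadow and hide Forest.
  the prey's expected payoff from hide Meadow: p·5 + (1−p)·(-6) = 11p - 6
  the prey's expected payoff from hide Forest: p·(-7) + (1−p)·0 = -7p
  11p - 6 = -7p  ⇒  18p = 6  ⇒  p = 1/3.
At equilibrium the prey is indifferent across columns, so the prey's payoff equals the payoff from hide Meadow: (1/3)·5 + (2/3)·(-6) = -7/3.

-7/3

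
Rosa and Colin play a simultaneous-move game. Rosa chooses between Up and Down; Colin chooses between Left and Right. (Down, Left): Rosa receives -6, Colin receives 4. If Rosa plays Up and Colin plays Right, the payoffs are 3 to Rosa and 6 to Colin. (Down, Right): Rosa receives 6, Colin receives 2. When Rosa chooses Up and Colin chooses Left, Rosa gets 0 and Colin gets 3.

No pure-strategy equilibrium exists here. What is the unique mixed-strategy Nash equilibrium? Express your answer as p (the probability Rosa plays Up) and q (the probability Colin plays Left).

In a mixed equilibrium Colin is indifferent between Left and Right; this condition fixes p.
  Colin's expected payoff from Left: p·3 + (1−p)·4 = -p + 4
  Colin's expected payoff from Right: p·6 + (1−p)·2 = 4p + 2
  -p + 4 = 4p + 2  ⇒  -5p = -2  ⇒  p = 2/5.
In a mixed equilibrium Rosa is indifferent between Up and Down; this condition fixes q.
  Rosa's payoff from Up: q·0 + (1−q)·3 = -3q + 3
  Rosa's payoff from Down: q·(-6) + (1−q)·6 = -12q + 6
  -3q + 3 = -12q + 6  ⇒  9q = 3  ⇒  q = 1/3.

p = 2/5, q = 1/3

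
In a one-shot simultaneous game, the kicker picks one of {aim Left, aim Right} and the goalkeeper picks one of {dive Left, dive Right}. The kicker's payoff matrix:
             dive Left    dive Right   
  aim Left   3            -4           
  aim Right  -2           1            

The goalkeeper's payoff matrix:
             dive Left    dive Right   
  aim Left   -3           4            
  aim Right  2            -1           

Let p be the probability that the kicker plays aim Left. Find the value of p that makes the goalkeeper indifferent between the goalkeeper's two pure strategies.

The kicker's mix must leave the goalkeeper indifferent between dive Left and dive Right.
  the goalkeeper's payoff to dive Left: p·(-3) + (1−p)·2 = -5p + 2
  the goalkeeper's payoff to dive Right: p·4 + (1−p)·(-1) = 5p - 1
  -5p + 2 = 5p - 1  ⇒  -10p = -3  ⇒  p = 3/10.

p = 3/10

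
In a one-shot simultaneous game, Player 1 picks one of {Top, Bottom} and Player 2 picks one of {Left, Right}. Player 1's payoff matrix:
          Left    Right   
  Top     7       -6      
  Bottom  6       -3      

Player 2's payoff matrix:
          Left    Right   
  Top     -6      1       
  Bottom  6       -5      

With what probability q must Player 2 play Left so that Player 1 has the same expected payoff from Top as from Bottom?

q = 3/4

In a mixed equilibrium Player 1 is indifferent between Top and Bottom; this condition fixes q.
  Player 1's payoff from Top: q·7 + (1−q)·(-6) = 13q - 6
  Player 1's payoff from Bottom: q·6 + (1−q)·(-3) = 9q - 3
  13q - 6 = 9q - 3  ⇒  4q = 3  ⇒  q = 3/4.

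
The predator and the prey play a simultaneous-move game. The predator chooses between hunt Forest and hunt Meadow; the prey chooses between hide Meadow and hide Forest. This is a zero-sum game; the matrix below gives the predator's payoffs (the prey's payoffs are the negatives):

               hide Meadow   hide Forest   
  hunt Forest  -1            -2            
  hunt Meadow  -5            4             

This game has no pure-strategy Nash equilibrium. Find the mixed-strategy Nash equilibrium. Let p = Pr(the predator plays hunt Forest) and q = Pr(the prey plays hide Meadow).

p = 9/10, q = 3/5

The predator's mix must leave the prey indifferent between hide Meadow and hide Forest.
  the prey's payoff to hide Meadow: p·1 + (1−p)·5 = -4p + 5
  the prey's payoff to hide Forest: p·2 + (1−p)·(-4) = 6p - 4
  -4p + 5 = 6p - 4  ⇒  -10p = -9  ⇒  p = 9/10.
For the predator to be willing to mix, the predator must be indifferent between hunt Forest and hunt Meadow, which pins down the prey's mix.
  the predator's expected payoff from hunt Forest: q·(-1) + (1−q)·(-2) = q - 2
  the predator's expected payoff from hunt Meadow: q·(-5) + (1−q)·4 = -9q + 4
  q - 2 = -9q + 4  ⇒  10q = 6  ⇒  q = 3/5.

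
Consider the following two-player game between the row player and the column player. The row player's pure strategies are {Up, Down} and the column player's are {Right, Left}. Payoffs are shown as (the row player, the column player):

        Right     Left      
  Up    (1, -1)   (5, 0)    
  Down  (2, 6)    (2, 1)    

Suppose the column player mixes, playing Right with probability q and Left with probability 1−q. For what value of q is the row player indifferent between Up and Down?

q = 3/4

In a mixed equilibrium the row player is indifferent between Up and Down; this condition fixes q.
  the row player's payoff to Up: q·1 + (1−q)·5 = -4q + 5
  the row player's payoff to Down: q·2 + (1−q)·2 = 2
  -4q + 5 = 2  ⇒  -4q = -3  ⇒  q = 3/4.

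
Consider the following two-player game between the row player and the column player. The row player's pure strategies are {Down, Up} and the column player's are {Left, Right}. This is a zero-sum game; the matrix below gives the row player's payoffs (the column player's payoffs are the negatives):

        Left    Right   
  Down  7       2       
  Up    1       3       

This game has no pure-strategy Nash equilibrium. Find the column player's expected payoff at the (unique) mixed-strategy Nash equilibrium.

-19/7

The row player's mix must leave the column player indifferent between Left and Right.
  the column player's payoff from Left: p·(-7) + (1−p)·(-1) = -6p - 1
  the column player's payoff from Right: p·(-2) + (1−p)·(-3) = p - 3
  -6p - 1 = p - 3  ⇒  -7p = -2  ⇒  p = 2/7.
At equilibrium the column player is indifferent across columns, so the column player's payoff equals the payoff from Left: (2/7)·(-7) + (5/7)·(-1) = -19/7.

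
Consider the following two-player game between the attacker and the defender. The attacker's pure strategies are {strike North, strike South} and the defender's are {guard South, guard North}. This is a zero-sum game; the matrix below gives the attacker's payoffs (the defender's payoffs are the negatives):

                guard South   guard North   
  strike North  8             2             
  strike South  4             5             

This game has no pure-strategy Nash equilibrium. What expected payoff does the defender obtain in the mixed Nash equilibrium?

-32/7

For the defender to be willing to mix, the defender must be indifferent between guard South and guard North, which pins down the attacker's mix.
  the defender's payoff from guard South: p·(-8) + (1−p)·(-4) = -4p - 4
  the defender's payoff from guard North: p·(-2) + (1−p)·(-5) = 3p - 5
  -4p - 4 = 3p - 5  ⇒  -7p = -1  ⇒  p = 1/7.
At equilibrium the defender is indifferent across columns, so the defender's payoff equals the payoff from guard South: (1/7)·(-8) + (6/7)·(-4) = -32/7.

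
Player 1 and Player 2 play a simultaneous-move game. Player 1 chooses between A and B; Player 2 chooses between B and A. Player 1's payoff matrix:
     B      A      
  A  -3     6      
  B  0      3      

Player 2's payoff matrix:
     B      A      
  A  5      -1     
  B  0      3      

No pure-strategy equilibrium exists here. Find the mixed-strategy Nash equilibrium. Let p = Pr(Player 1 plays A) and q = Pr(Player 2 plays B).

p = 1/3, q = 1/2

In a mixed equilibrium Player 2 is indifferent between B and A; this condition fixes p.
  Player 2's payoff from B: p·5 + (1−p)·0 = 5p
  Player 2's payoff from A: p·(-1) + (1−p)·3 = -4p + 3
  5p = -4p + 3  ⇒  9p = 3  ⇒  p = 1/3.
For Player 1 to be willing to mix, Player 1 must be indifferent between A and B, which pins down Player 2's mix.
  Player 1's expected payoff from A: q·(-3) + (1−q)·6 = -9q + 6
  Player 1's expected payoff from B: q·0 + (1−q)·3 = -3q + 3
  -9q + 6 = -3q + 3  ⇒  -6q = -3  ⇒  q = 1/2.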